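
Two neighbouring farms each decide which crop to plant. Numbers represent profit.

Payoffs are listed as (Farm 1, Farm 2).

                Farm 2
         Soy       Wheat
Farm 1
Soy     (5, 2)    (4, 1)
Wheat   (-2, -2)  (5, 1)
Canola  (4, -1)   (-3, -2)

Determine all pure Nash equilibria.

Pure-strategy Nash equilibria: (Soy, Soy); (Wheat, Wheat)

(Soy, Soy): Farm 1 gets 5, best alternative 4; Farm 2 gets 2, best alternative 1. No profitable deviation — NE.
(Soy, Wheat): Farm 1 can switch to Wheat (4 → 5). Not NE.
(Wheat, Soy): Farm 1 can switch to Soy (-2 → 5). Not NE.
(Wheat, Wheat): Farm 1 gets 5, best alternative 4; Farm 2 gets 1, best alternative -2. No profitable deviation — NE.
(Canola, Soy): Farm 1 can switch to Soy (4 → 5). Not NE.
(Canola, Wheat): Farm 1 can switch to Soy (-3 → 4). Not NE.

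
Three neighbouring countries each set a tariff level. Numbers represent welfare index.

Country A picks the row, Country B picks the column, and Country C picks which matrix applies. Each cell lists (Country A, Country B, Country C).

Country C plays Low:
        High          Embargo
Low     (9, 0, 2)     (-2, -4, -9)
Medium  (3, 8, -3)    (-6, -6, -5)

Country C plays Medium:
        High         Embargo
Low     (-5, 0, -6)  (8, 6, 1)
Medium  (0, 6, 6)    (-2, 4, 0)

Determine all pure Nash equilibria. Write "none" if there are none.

(Low, High, Low) and (Low, Embargo, Medium) and (Medium, High, Medium)

For each player, find the best response to each opponent profile; mutual best responses are the pure NE.
Country A against (High, Low): payoffs 9, 3 → best response Low.
Country A against (High, Medium): payoffs -5, 0 → best response Medium.
Country A against (Embargo, Low): payoffs -2, -6 → best response Low.
Country A against (Embargo, Medium): payoffs 8, -2 → best response Low.
Country B against (Low, Low): payoffs 0, -4 → best response High.
Country B against (Low, Medium): payoffs 0, 6 → best response Embargo.
Country B against (Medium, Low): payoffs 8, -6 → best response High.
Country B against (Medium, Medium): payoffs 6, 4 → best response High.
Country C against (Low, High): payoffs 2, -6 → best response Low.
Country C against (Low, Embargo): payoffs -9, 1 → best response Medium.
Country C against (Medium, High): payoffs -3, 6 → best response Medium.
Country C against (Medium, Embargo): payoffs -5, 0 → best response Medium.
Mutual best responses: (Low, High, Low); (Low, Embargo, Medium); (Medium, High, Medium).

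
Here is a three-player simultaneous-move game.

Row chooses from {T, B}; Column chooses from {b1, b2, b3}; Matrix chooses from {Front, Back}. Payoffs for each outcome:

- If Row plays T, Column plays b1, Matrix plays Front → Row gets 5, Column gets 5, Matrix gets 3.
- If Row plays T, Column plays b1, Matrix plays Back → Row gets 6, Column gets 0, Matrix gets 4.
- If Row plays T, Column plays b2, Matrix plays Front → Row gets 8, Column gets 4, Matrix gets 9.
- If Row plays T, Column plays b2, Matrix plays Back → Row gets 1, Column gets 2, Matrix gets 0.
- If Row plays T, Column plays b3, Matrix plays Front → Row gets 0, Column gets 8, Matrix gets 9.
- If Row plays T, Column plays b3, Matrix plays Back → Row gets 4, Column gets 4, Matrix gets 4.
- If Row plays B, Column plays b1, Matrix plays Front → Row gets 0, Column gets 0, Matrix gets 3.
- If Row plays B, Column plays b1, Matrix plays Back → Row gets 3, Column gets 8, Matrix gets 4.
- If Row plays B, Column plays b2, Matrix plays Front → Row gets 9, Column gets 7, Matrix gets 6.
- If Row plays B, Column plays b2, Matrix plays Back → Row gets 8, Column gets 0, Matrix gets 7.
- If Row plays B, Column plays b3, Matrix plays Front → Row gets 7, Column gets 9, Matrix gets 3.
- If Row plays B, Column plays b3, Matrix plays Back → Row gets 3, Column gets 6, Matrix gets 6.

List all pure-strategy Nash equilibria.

No pure-strategy Nash equilibrium.

Mark each player's best response to every combination of opponents' strategies; a profile where every player is best-responding is a pure Nash equilibrium.
Row against (b1, Front): payoffs 5, 0 → best response T.
Row against (b1, Back): payoffs 6, 3 → best response T.
Row against (b2, Front): payoffs 8, 9 → best response B.
Row against (b2, Back): payoffs 1, 8 → best response B.
Row against (b3, Front): payoffs 0, 7 → best response B.
Row against (b3, Back): payoffs 4, 3 → best response T.
Column against (T, Front): payoffs 5, 4, 8 → best response b3.
Column against (T, Back): payoffs 0, 2, 4 → best response b3.
Column against (B, Front): payoffs 0, 7, 9 → best response b3.
Column against (B, Back): payoffs 8, 0, 6 → best response b1.
Matrix against (T, b1): payoffs 3, 4 → best response Back.
Matrix against (T, b2): payoffs 9, 0 → best response Front.
Matrix against (T, b3): payoffs 9, 4 → best response Front.
Matrix against (B, b1): payoffs 3, 4 → best response Back.
Matrix against (B, b2): payoffs 6, 7 → best response Back.
Matrix against (B, b3): payoffs 3, 6 → best response Back.
No profile is a mutual best response for all players.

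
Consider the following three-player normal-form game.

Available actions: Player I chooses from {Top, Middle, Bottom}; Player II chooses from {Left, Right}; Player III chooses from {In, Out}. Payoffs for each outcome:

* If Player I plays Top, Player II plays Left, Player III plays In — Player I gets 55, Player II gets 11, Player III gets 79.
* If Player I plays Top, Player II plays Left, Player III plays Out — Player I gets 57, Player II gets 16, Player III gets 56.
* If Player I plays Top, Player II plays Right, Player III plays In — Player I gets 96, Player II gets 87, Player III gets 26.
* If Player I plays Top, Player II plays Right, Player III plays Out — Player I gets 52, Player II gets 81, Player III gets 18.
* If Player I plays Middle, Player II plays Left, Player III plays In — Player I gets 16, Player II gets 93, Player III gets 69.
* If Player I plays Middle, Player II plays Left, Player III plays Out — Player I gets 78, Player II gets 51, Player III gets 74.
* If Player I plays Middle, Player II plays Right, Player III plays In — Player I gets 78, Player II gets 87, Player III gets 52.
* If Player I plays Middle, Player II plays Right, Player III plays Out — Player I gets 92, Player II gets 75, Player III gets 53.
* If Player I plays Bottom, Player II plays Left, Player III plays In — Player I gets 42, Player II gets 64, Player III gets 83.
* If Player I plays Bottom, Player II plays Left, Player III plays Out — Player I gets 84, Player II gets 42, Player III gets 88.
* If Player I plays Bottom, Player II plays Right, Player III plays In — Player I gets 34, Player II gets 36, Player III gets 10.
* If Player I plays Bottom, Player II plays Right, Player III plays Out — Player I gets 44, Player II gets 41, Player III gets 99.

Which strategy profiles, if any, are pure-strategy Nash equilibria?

(Top, Left, In): Player II can switch to Right (11 → 87). Not NE.
(Top, Left, Out): Player I can switch to Middle (57 → 78). Not NE.
(Top, Right, In): Player I gets 96, best alternative 78; Player II gets 87, best alternative 11; Player III gets 26, best alternative 18. No profitable deviation — NE.
(Top, Right, Out): Player I can switch to Middle (52 → 92). Not NE.
(Middle, Left, In): Player I can switch to Top (16 → 55). Not NE.
(Middle, Left, Out): Player I can switch to Bottom (78 → 84). Not NE.
(Middle, Right, In): Player I can switch to Top (78 → 96). Not NE.
(Middle, Right, Out): Player I gets 92, best alternative 52; Player II gets 75, best alternative 51; Player III gets 53, best alternative 52. No profitable deviation — NE.
(Bottom, Left, In): Player I can switch to Top (42 → 55). Not NE.
(Bottom, Left, Out): Player I gets 84, best alternative 78; Player II gets 42, best alternative 41; Player III gets 88, best alternative 83. No profitable deviation — NE.
(Bottom, Right, In): Player I can switch to Top (34 → 96). Not NE.
(Bottom, Right, Out): Player I can switch to Top (44 → 52). Not NE.

(Top, Right, In); (Middle, Right, Out); (Bottom, Left, Out)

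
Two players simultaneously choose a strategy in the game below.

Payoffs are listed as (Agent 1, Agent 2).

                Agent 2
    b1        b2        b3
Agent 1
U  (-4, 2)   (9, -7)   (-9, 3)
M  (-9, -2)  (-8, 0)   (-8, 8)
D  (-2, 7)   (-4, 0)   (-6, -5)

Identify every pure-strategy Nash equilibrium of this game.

(D, b1)

Agent 1 against b1: payoffs -4, -9, -2 → best response D.
Agent 1 against b2: payoffs 9, -8, -4 → best response U.
Agent 1 against b3: payoffs -9, -8, -6 → best response D.
Agent 2 against U: payoffs 2, -7, 3 → best response b3.
Agent 2 against M: payoffs -2, 0, 8 → best response b3.
Agent 2 against D: payoffs 7, 0, -5 → best response b1.
Mutual best responses: (D, b1).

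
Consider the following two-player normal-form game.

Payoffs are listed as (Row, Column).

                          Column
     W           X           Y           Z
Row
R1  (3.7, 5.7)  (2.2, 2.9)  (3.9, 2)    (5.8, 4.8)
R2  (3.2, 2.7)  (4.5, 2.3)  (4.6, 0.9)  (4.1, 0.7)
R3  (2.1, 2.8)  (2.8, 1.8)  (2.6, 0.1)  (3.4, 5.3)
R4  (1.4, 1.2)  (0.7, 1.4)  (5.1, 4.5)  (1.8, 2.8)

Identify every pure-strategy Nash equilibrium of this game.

Pure-strategy Nash equilibria: (R1, W); (R4, Y)

(R1, W): Row gets 3.7, best alternative 3.2; Column gets 5.7, best alternative 4.8. No profitable deviation — NE.
(R1, X): Row can switch to R2 (2.2 → 4.5). Not NE.
(R1, Y): Row can switch to R2 (3.9 → 4.6). Not NE.
(R1, Z): Column can switch to W (4.8 → 5.7). Not NE.
(R2, W): Row can switch to R1 (3.2 → 3.7). Not NE.
(R2, X): Column can switch to W (2.3 → 2.7). Not NE.
(R2, Y): Row can switch to R4 (4.6 → 5.1). Not NE.
(R4, Y): Row gets 5.1, best alternative 4.6; Column gets 4.5, best alternative 2.8. No profitable deviation — NE.
(The remaining 8 profiles each have a profitable deviation by the same check.)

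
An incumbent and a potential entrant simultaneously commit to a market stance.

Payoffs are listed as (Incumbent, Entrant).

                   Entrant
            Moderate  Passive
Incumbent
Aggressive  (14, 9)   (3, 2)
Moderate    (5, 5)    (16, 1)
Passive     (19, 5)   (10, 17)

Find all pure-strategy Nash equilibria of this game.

No pure-strategy Nash equilibrium.

(Aggressive, Moderate): Incumbent can switch to Passive (14 → 19). Not NE.
(Aggressive, Passive): Incumbent can switch to Moderate (3 → 16). Not NE.
(Moderate, Moderate): Incumbent can switch to Aggressive (5 → 14). Not NE.
(Moderate, Passive): Entrant can switch to Moderate (1 → 5). Not NE.
(Passive, Moderate): Entrant can switch to Passive (5 → 17). Not NE.
(Passive, Passive): Incumbent can switch to Moderate (10 → 16). Not NE.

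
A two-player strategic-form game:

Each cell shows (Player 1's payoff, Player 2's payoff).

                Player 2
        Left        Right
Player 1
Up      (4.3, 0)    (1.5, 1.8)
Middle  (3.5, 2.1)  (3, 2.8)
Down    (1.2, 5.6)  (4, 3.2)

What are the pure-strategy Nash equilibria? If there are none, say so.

Mark each player's best response to every combination of opponents' strategies; a profile where every player is best-responding is a pure Nash equilibrium.
Player 1 against Left: payoffs 4.3, 3.5, 1.2 → best response Up.
Player 1 against Right: payoffs 1.5, 3, 4 → best response Down.
Player 2 against Up: payoffs 0, 1.8 → best response Right.
Player 2 against Middle: payoffs 2.1, 2.8 → best response Right.
Player 2 against Down: payoffs 5.6, 3.2 → best response Left.
No profile is a mutual best response for all players.

This game has no pure Nash equilibrium.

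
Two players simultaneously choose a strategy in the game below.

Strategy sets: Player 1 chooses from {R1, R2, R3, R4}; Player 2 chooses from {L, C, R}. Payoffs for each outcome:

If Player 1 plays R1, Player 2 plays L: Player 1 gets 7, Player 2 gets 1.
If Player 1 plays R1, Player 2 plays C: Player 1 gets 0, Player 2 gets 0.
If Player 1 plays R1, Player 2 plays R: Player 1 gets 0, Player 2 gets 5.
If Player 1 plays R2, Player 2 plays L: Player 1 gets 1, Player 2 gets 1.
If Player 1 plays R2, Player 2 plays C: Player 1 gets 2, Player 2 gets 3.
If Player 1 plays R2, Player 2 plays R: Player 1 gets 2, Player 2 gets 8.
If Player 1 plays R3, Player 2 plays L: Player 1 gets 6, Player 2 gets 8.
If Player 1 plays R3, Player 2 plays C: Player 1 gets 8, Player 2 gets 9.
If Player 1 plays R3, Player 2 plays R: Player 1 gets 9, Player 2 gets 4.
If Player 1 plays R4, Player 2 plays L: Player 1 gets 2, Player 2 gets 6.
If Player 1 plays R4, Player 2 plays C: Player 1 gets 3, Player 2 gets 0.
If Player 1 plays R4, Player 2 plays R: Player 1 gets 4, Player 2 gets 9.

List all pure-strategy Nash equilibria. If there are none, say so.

The unique pure-strategy Nash equilibrium is (R3, C).

For each player, find the best response to each opponent profile; mutual best responses are the pure NE.
Player 1 against L: payoffs 7, 1, 6, 2 → best response R1.
Player 1 against C: payoffs 0, 2, 8, 3 → best response R3.
Player 1 against R: payoffs 0, 2, 9, 4 → best response R3.
Player 2 against R1: payoffs 1, 0, 5 → best response R.
Player 2 against R2: payoffs 1, 3, 8 → best response R.
Player 2 against R3: payoffs 8, 9, 4 → best response C.
Player 2 against R4: payoffs 6, 0, 9 → best response R.
Mutual best responses: (R3, C).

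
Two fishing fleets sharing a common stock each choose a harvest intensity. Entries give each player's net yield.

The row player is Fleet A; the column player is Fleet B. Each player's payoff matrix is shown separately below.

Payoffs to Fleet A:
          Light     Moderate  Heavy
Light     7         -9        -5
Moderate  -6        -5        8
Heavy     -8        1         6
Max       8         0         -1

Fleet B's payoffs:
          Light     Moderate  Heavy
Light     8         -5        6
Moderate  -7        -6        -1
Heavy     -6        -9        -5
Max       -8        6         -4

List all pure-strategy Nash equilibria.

(Moderate, Heavy)

(Light, Light): Fleet A can switch to Max (7 → 8). Not NE.
(Light, Moderate): Fleet A can switch to Moderate (-9 → -5). Not NE.
(Light, Heavy): Fleet A can switch to Moderate (-5 → 8). Not NE.
(Moderate, Light): Fleet A can switch to Light (-6 → 7). Not NE.
(Moderate, Moderate): Fleet A can switch to Heavy (-5 → 1). Not NE.
(Moderate, Heavy): Fleet A gets 8, best alternative 6; Fleet B gets -1, best alternative -6. No profitable deviation — NE.
(Heavy, Light): Fleet A can switch to Light (-8 → 7). Not NE.
(Heavy, Moderate): Fleet B can switch to Light (-9 → -6). Not NE.
(Heavy, Heavy): Fleet A can switch to Moderate (6 → 8). Not NE.
(The remaining 3 profiles each have a profitable deviation by the same check.)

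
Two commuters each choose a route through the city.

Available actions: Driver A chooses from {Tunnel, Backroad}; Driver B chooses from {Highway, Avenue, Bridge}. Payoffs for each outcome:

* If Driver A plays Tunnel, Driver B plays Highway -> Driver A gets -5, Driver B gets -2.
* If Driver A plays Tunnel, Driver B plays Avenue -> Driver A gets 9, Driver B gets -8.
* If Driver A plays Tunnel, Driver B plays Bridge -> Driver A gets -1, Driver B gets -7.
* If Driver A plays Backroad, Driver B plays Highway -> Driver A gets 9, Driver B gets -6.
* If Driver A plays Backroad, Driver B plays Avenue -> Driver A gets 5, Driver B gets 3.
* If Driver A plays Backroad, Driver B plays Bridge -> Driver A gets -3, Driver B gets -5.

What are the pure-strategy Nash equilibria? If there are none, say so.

No pure-strategy Nash equilibrium.

For each player, find the best response to each opponent profile; mutual best responses are the pure NE.
Driver A against Highway: payoffs -5, 9 → best response Backroad.
Driver A against Avenue: payoffs 9, 5 → best response Tunnel.
Driver A against Bridge: payoffs -1, -3 → best response Tunnel.
Driver B against Tunnel: payoffs -2, -8, -7 → best response Highway.
Driver B against Backroad: payoffs -6, 3, -5 → best response Avenue.
No profile is a mutual best response for all players.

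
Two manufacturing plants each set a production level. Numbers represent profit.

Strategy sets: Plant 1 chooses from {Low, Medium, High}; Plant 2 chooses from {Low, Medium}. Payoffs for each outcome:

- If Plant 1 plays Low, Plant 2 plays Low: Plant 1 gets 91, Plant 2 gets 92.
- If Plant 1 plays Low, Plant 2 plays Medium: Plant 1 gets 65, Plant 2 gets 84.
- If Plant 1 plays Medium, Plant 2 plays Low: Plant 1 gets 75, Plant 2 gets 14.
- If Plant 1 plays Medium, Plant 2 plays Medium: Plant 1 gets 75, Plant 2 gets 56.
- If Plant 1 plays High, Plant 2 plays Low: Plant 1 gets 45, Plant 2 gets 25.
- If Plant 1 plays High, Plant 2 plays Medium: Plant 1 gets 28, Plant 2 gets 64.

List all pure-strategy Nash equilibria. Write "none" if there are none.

(Low, Low): Plant 1 gets 91, best alternative 75; Plant 2 gets 92, best alternative 84. No profitable deviation — NE.
(Low, Medium): Plant 1 can switch to Medium (65 → 75). Not NE.
(Medium, Low): Plant 1 can switch to Low (75 → 91). Not NE.
(Medium, Medium): Plant 1 gets 75, best alternative 65; Plant 2 gets 56, best alternative 14. No profitable deviation — NE.
(High, Low): Plant 1 can switch to Low (45 → 91). Not NE.
(High, Medium): Plant 1 can switch to Low (28 → 65). Not NE.

(Low, Low) and (Medium, Medium)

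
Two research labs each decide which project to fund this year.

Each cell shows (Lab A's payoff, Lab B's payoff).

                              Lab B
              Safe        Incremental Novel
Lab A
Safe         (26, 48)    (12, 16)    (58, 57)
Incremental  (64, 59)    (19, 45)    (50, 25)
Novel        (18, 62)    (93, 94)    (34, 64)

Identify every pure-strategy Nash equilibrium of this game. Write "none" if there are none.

Pure-strategy Nash equilibria: (Safe, Novel), (Incremental, Safe), (Novel, Incremental)

(Safe, Safe): Lab A can switch to Incremental (26 → 64). Not NE.
(Safe, Incremental): Lab A can switch to Incremental (12 → 19). Not NE.
(Safe, Novel): Lab A gets 58, best alternative 50; Lab B gets 57, best alternative 48. No profitable deviation — NE.
(Incremental, Safe): Lab A gets 64, best alternative 26; Lab B gets 59, best alternative 45. No profitable deviation — NE.
(Incremental, Incremental): Lab A can switch to Novel (19 → 93). Not NE.
(Incremental, Novel): Lab A can switch to Safe (50 → 58). Not NE.
(Novel, Safe): Lab A can switch to Safe (18 → 26). Not NE.
(Novel, Incremental): Lab A gets 93, best alternative 19; Lab B gets 94, best alternative 64. No profitable deviation — NE.
(Novel, Novel): Lab A can switch to Safe (34 → 58). Not NE.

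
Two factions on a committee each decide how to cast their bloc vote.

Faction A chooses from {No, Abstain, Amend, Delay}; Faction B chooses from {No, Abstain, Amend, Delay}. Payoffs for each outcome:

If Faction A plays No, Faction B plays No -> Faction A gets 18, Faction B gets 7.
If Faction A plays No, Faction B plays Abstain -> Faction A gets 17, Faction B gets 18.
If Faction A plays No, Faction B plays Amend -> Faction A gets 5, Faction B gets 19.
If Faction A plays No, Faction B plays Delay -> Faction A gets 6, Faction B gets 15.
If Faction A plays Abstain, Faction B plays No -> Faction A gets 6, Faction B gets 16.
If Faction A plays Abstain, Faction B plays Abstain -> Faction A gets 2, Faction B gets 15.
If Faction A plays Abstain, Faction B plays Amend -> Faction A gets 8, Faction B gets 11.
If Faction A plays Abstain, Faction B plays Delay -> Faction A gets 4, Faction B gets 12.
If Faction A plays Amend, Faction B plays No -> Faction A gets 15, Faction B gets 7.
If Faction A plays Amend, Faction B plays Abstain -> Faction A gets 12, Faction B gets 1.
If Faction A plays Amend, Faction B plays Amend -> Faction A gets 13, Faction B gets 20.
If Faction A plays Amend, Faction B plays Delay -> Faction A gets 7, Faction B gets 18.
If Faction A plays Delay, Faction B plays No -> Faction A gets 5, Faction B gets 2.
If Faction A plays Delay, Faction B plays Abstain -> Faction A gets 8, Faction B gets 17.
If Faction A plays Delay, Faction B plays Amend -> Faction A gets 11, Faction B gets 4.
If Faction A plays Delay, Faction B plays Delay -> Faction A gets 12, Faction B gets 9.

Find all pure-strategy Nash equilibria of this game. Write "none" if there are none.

(Amend, Amend)

Check each profile: it is a Nash equilibrium iff no player can strictly gain by switching unilaterally.
(No, No): Faction B can switch to Abstain (7 → 18). Not NE.
(No, Abstain): Faction B can switch to Amend (18 → 19). Not NE.
(No, Amend): Faction A can switch to Abstain (5 → 8). Not NE.
(No, Delay): Faction A can switch to Amend (6 → 7). Not NE.
(Abstain, No): Faction A can switch to No (6 → 18). Not NE.
(Abstain, Abstain): Faction A can switch to No (2 → 17). Not NE.
(Amend, Amend): Faction A gets 13, best alternative 11; Faction B gets 20, best alternative 18. No profitable deviation — NE.
(The remaining 9 profiles each have a profitable deviation by the same check.)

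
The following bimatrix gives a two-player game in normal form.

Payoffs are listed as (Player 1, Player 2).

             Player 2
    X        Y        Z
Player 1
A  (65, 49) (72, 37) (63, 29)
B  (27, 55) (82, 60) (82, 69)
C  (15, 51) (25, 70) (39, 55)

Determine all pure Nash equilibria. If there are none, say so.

The pure Nash equilibria are (A, X); (B, Z).

Player 1 against X: payoffs 65, 27, 15 → best response A.
Player 1 against Y: payoffs 72, 82, 25 → best response B.
Player 1 against Z: payoffs 63, 82, 39 → best response B.
Player 2 against A: payoffs 49, 37, 29 → best response X.
Player 2 against B: payoffs 55, 60, 69 → best response Z.
Player 2 against C: payoffs 51, 70, 55 → best response Y.
Mutual best responses: (A, X); (B, Z).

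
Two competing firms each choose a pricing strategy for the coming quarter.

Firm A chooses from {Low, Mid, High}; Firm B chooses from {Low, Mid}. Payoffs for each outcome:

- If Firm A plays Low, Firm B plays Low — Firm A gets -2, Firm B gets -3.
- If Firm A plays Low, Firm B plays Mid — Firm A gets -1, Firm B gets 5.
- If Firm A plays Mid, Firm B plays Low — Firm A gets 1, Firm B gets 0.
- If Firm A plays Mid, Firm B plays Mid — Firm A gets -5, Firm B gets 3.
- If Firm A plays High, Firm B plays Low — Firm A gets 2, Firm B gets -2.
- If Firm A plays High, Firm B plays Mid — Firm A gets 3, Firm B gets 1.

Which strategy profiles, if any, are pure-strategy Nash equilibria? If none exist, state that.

(High, Mid)

(Low, Low): Firm A can switch to Mid (-2 → 1). Not NE.
(Low, Mid): Firm A can switch to High (-1 → 3). Not NE.
(Mid, Low): Firm A can switch to High (1 → 2). Not NE.
(Mid, Mid): Firm A can switch to Low (-5 → -1). Not NE.
(High, Low): Firm B can switch to Mid (-2 → 1). Not NE.
(High, Mid): Firm A gets 3, best alternative -1; Firm B gets 1, best alternative -2. No profitable deviation — NE.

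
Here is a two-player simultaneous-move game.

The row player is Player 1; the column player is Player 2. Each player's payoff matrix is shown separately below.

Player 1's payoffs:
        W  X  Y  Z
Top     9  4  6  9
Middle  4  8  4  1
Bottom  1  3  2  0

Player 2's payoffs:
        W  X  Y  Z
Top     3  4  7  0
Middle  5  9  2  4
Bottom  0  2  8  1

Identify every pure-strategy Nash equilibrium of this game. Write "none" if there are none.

The pure Nash equilibria are (Top, Y) and (Middle, X).

For each player, find the best response to each opponent profile; mutual best responses are the pure NE.
Player 1 against W: payoffs 9, 4, 1 → best response Top.
Player 1 against X: payoffs 4, 8, 3 → best response Middle.
Player 1 against Y: payoffs 6, 4, 2 → best response Top.
Player 1 against Z: payoffs 9, 1, 0 → best response Top.
Player 2 against Top: payoffs 3, 4, 7, 0 → best response Y.
Player 2 against Middle: payoffs 5, 9, 2, 4 → best response X.
Player 2 against Bottom: payoffs 0, 2, 8, 1 → best response Y.
Mutual best responses: (Top, Y); (Middle, X).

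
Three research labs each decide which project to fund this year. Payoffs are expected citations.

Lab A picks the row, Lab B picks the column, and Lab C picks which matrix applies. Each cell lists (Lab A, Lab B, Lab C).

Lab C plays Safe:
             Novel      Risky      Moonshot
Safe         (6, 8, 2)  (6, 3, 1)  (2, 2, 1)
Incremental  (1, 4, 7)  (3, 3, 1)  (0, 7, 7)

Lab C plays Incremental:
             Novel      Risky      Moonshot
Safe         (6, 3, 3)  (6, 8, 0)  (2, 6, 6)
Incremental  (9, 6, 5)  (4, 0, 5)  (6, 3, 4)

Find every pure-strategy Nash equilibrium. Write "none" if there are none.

For each strategy profile, look for a profitable unilateral deviation.
(Safe, Novel, Safe): Lab C can switch to Incremental (2 → 3). Not NE.
(Safe, Novel, Incremental): Lab A can switch to Incremental (6 → 9). Not NE.
(Safe, Risky, Safe): Lab B can switch to Novel (3 → 8). Not NE.
(Safe, Risky, Incremental): Lab C can switch to Safe (0 → 1). Not NE.
(Safe, Moonshot, Safe): Lab B can switch to Novel (2 → 8). Not NE.
(Safe, Moonshot, Incremental): Lab A can switch to Incremental (2 → 6). Not NE.
(The remaining 6 profiles each have a profitable deviation by the same check.)

There is no pure-strategy Nash equilibrium.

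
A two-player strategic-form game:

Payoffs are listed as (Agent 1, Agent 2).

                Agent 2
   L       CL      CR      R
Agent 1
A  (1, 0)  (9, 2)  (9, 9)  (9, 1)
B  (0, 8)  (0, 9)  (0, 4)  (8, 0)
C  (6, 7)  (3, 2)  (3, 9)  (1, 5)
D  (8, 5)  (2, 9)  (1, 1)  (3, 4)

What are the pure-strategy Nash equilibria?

Pure NE: (A, CR)

Agent 1 against L: payoffs 1, 0, 6, 8 → best response D.
Agent 1 against CL: payoffs 9, 0, 3, 2 → best response A.
Agent 1 against CR: payoffs 9, 0, 3, 1 → best response A.
Agent 1 against R: payoffs 9, 8, 1, 3 → best response A.
Agent 2 against A: payoffs 0, 2, 9, 1 → best response CR.
Agent 2 against B: payoffs 8, 9, 4, 0 → best response CL.
Agent 2 against C: payoffs 7, 2, 9, 5 → best response CR.
Agent 2 against D: payoffs 5, 9, 1, 4 → best response CL.
Mutual best responses: (A, CR).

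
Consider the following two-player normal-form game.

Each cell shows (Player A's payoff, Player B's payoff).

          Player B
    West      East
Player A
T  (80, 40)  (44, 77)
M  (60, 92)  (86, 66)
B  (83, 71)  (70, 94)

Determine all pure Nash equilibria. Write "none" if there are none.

For each strategy profile, look for a profitable unilateral deviation.
(T, West): Player A can switch to B (80 → 83). Not NE.
(T, East): Player A can switch to M (44 → 86). Not NE.
(M, West): Player A can switch to T (60 → 80). Not NE.
(M, East): Player B can switch to West (66 → 92). Not NE.
(B, West): Player B can switch to East (71 → 94). Not NE.
(B, East): Player A can switch to M (70 → 86). Not NE.

This game has no pure Nash equilibrium.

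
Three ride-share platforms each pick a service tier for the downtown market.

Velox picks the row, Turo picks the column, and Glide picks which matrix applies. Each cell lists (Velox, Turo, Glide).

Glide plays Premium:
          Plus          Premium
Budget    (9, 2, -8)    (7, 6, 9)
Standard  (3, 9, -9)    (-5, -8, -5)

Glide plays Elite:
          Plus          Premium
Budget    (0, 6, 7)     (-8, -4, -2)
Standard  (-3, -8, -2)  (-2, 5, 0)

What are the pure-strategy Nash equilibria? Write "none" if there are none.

For each strategy profile, look for a profitable unilateral deviation.
(Budget, Plus, Premium): Turo can switch to Premium (2 → 6). Not NE.
(Budget, Plus, Elite): Velox gets 0, best alternative -3; Turo gets 6, best alternative -4; Glide gets 7, best alternative -8. No profitable deviation — NE.
(Budget, Premium, Premium): Velox gets 7, best alternative -5; Turo gets 6, best alternative 2; Glide gets 9, best alternative -2. No profitable deviation — NE.
(Budget, Premium, Elite): Velox can switch to Standard (-8 → -2). Not NE.
(Standard, Plus, Premium): Velox can switch to Budget (3 → 9). Not NE.
(Standard, Plus, Elite): Velox can switch to Budget (-3 → 0). Not NE.
(Standard, Premium, Premium): Velox can switch to Budget (-5 → 7). Not NE.
(Standard, Premium, Elite): Velox gets -2, best alternative -8; Turo gets 5, best alternative -8; Glide gets 0, best alternative -5. No profitable deviation — NE.

Pure-strategy Nash equilibria: (Budget, Plus, Elite) and (Budget, Premium, Premium) and (Standard, Premium, Elite)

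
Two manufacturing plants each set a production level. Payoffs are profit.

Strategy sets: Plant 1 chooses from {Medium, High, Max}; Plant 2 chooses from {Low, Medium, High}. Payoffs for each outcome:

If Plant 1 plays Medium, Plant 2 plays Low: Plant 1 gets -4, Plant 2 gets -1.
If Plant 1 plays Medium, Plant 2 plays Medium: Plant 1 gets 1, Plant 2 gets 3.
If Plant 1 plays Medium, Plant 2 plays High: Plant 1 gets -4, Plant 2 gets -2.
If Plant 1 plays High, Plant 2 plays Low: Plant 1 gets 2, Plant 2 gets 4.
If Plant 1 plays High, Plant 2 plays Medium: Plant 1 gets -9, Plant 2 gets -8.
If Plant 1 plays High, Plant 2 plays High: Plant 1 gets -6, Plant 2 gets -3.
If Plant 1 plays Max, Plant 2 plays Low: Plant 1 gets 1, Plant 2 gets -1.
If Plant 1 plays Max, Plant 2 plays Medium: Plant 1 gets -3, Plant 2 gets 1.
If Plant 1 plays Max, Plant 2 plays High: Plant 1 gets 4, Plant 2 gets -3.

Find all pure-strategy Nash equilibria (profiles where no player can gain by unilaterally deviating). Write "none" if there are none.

Plant 1 against Low: payoffs -4, 2, 1 → best response High.
Plant 1 against Medium: payoffs 1, -9, -3 → best response Medium.
Plant 1 against High: payoffs -4, -6, 4 → best response Max.
Plant 2 against Medium: payoffs -1, 3, -2 → best response Medium.
Plant 2 against High: payoffs 4, -8, -3 → best response Low.
Plant 2 against Max: payoffs -1, 1, -3 → best response Medium.
Mutual best responses: (Medium, Medium); (High, Low).

(Medium, Medium); (High, Low)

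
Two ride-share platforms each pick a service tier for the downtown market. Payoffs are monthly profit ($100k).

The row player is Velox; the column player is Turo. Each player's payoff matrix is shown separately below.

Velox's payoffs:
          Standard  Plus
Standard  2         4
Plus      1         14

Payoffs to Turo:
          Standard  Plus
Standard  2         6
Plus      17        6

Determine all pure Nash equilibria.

Velox against Standard: payoffs 2, 1 → best response Standard.
Velox against Plus: payoffs 4, 14 → best response Plus.
Turo against Standard: payoffs 2, 6 → best response Plus.
Turo against Plus: payoffs 17, 6 → best response Standard.
No profile is a mutual best response for all players.

There is no pure-strategy Nash equilibrium.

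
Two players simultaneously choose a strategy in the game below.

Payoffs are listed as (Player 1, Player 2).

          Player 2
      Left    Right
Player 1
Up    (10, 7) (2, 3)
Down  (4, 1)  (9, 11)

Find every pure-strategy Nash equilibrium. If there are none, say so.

(Up, Left); (Down, Right)

(Up, Left): Player 1 gets 10, best alternative 4; Player 2 gets 7, best alternative 3. No profitable deviation — NE.
(Up, Right): Player 1 can switch to Down (2 → 9). Not NE.
(Down, Left): Player 1 can switch to Up (4 → 10). Not NE.
(Down, Right): Player 1 gets 9, best alternative 2; Player 2 gets 11, best alternative 1. No profitable deviation — NE.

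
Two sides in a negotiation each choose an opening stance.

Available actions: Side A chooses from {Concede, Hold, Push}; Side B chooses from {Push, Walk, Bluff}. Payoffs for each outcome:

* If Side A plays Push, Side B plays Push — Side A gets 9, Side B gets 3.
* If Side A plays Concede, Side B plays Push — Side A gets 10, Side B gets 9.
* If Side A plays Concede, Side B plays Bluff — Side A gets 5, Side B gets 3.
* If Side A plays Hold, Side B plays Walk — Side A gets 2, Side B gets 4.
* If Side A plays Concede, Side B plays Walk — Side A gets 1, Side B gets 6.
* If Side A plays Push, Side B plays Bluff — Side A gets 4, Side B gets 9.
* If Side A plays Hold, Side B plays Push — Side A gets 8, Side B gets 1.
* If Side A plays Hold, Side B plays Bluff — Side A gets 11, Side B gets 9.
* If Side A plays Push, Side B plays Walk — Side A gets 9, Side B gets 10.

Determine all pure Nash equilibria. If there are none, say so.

The pure Nash equilibria are (Concede, Push); (Hold, Bluff); (Push, Walk).

Side A against Push: payoffs 10, 8, 9 → best response Concede.
Side A against Walk: payoffs 1, 2, 9 → best response Push.
Side A against Bluff: payoffs 5, 11, 4 → best response Hold.
Side B against Concede: payoffs 9, 6, 3 → best response Push.
Side B against Hold: payoffs 1, 4, 9 → best response Bluff.
Side B against Push: payoffs 3, 10, 9 → best response Walk.
Mutual best responses: (Concede, Push); (Hold, Bluff); (Push, Walk).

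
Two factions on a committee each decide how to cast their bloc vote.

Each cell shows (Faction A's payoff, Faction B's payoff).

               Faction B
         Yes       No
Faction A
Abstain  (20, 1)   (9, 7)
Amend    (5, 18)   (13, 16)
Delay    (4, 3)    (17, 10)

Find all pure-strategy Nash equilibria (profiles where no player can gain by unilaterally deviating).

Pure NE: (Delay, No)

Faction A against Yes: payoffs 20, 5, 4 → best response Abstain.
Faction A against No: payoffs 9, 13, 17 → best response Delay.
Faction B against Abstain: payoffs 1, 7 → best response No.
Faction B against Amend: payoffs 18, 16 → best response Yes.
Faction B against Delay: payoffs 3, 10 → best response No.
Mutual best responses: (Delay, No).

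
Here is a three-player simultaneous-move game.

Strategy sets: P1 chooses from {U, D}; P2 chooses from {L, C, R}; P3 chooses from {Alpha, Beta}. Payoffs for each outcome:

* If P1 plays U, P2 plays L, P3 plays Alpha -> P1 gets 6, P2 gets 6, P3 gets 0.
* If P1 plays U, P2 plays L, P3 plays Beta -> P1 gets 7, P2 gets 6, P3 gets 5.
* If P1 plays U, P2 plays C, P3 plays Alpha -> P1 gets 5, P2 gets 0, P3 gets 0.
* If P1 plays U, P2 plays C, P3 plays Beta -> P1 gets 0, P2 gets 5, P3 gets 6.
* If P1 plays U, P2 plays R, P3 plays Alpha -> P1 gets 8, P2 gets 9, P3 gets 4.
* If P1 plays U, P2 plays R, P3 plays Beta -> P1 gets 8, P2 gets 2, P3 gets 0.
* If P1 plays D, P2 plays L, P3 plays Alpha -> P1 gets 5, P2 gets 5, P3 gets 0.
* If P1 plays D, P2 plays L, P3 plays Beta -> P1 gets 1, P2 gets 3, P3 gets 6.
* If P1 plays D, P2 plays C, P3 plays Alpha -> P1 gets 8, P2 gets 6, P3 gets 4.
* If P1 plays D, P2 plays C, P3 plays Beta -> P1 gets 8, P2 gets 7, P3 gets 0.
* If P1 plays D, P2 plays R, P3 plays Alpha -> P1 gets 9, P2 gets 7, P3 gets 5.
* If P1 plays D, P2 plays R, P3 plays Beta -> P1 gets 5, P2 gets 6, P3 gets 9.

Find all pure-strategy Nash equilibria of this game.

Pure NE: (U, L, Beta)

For each player, find the best response to each opponent profile; mutual best responses are the pure NE.
P1 against (L, Alpha): payoffs 6, 5 → best response U.
P1 against (L, Beta): payoffs 7, 1 → best response U.
P1 against (C, Alpha): payoffs 5, 8 → best response D.
P1 against (C, Beta): payoffs 0, 8 → best response D.
P1 against (R, Alpha): payoffs 8, 9 → best response D.
P1 against (R, Beta): payoffs 8, 5 → best response U.
P2 against (U, Alpha): payoffs 6, 0, 9 → best response R.
P2 against (U, Beta): payoffs 6, 5, 2 → best response L.
P2 against (D, Alpha): payoffs 5, 6, 7 → best response R.
P2 against (D, Beta): payoffs 3, 7, 6 → best response C.
P3 against (U, L): payoffs 0, 5 → best response Beta.
P3 against (U, C): payoffs 0, 6 → best response Beta.
P3 against (U, R): payoffs 4, 0 → best response Alpha.
P3 against (D, L): payoffs 0, 6 → best response Beta.
P3 against (D, C): payoffs 4, 0 → best response Alpha.
P3 against (D, R): payoffs 5, 9 → best response Beta.
Mutual best responses: (U, L, Beta).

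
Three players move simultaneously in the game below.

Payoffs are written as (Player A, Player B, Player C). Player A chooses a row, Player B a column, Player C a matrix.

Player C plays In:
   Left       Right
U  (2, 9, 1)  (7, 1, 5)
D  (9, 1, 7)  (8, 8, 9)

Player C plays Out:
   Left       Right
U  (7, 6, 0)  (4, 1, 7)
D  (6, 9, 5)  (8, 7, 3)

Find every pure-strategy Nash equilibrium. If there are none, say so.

Pure NE: (D, Right, In)

Check each profile: it is a Nash equilibrium iff no player can strictly gain by switching unilaterally.
(U, Left, In): Player A can switch to D (2 → 9). Not NE.
(U, Left, Out): Player C can switch to In (0 → 1). Not NE.
(U, Right, In): Player A can switch to D (7 → 8). Not NE.
(U, Right, Out): Player A can switch to D (4 → 8). Not NE.
(D, Left, In): Player B can switch to Right (1 → 8). Not NE.
(D, Left, Out): Player A can switch to U (6 → 7). Not NE.
(D, Right, In): Player A gets 8, best alternative 7; Player B gets 8, best alternative 1; Player C gets 9, best alternative 3. No profitable deviation — NE.
(D, Right, Out): Player B can switch to Left (7 → 9). Not NE.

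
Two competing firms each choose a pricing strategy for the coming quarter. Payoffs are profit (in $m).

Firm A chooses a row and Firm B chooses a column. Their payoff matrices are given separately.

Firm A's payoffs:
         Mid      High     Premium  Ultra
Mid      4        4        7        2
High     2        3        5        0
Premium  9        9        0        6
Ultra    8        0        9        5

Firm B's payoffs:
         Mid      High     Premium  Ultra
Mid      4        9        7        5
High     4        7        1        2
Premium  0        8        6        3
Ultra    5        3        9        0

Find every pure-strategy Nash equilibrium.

Mark each player's best response to every combination of opponents' strategies; a profile where every player is best-responding is a pure Nash equilibrium.
Firm A against Mid: payoffs 4, 2, 9, 8 → best response Premium.
Firm A against High: payoffs 4, 3, 9, 0 → best response Premium.
Firm A against Premium: payoffs 7, 5, 0, 9 → best response Ultra.
Firm A against Ultra: payoffs 2, 0, 6, 5 → best response Premium.
Firm B against Mid: payoffs 4, 9, 7, 5 → best response High.
Firm B against High: payoffs 4, 7, 1, 2 → best response High.
Firm B against Premium: payoffs 0, 8, 6, 3 → best response High.
Firm B against Ultra: payoffs 5, 3, 9, 0 → best response Premium.
Mutual best responses: (Premium, High); (Ultra, Premium).

Pure-strategy Nash equilibria: (Premium, High) and (Ultra, Premium)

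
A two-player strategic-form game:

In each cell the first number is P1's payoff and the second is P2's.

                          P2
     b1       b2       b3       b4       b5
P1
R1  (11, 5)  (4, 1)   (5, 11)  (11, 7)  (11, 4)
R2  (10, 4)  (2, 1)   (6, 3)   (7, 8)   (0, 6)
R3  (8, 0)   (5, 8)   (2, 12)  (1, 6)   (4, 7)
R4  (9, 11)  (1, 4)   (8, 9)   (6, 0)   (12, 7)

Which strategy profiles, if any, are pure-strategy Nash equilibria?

P1 against b1: payoffs 11, 10, 8, 9 → best response R1.
P1 against b2: payoffs 4, 2, 5, 1 → best response R3.
P1 against b3: payoffs 5, 6, 2, 8 → best response R4.
P1 against b4: payoffs 11, 7, 1, 6 → best response R1.
P1 against b5: payoffs 11, 0, 4, 12 → best response R4.
P2 against R1: payoffs 5, 1, 11, 7, 4 → best response b3.
P2 against R2: payoffs 4, 1, 3, 8, 6 → best response b4.
P2 against R3: payoffs 0, 8, 12, 6, 7 → best response b3.
P2 against R4: payoffs 11, 4, 9, 0, 7 → best response b1.
No profile is a mutual best response for all players.

No pure-strategy Nash equilibrium.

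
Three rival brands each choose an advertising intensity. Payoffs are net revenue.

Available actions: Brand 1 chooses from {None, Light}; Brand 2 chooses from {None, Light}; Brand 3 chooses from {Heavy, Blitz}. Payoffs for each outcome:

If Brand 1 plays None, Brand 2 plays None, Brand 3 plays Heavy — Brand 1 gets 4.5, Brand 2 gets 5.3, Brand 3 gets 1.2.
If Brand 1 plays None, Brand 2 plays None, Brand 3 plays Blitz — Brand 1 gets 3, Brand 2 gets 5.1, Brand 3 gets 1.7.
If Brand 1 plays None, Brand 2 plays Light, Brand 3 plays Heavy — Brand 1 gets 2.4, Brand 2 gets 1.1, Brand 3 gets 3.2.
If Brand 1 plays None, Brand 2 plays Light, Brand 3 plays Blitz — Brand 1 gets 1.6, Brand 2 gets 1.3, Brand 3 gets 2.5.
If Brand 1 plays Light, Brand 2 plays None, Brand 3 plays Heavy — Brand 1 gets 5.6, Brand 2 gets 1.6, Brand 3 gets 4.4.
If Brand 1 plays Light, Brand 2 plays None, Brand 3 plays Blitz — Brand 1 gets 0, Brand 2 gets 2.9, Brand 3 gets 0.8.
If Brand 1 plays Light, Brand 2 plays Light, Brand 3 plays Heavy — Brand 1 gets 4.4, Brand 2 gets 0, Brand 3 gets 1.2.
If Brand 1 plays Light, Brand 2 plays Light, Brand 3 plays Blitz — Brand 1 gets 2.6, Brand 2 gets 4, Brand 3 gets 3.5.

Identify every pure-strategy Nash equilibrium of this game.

For each player, find the best response to each opponent profile; mutual best responses are the pure NE.
Brand 1 against (None, Heavy): payoffs 4.5, 5.6 → best response Light.
Brand 1 against (None, Blitz): payoffs 3, 0 → best response None.
Brand 1 against (Light, Heavy): payoffs 2.4, 4.4 → best response Light.
Brand 1 against (Light, Blitz): payoffs 1.6, 2.6 → best response Light.
Brand 2 against (None, Heavy): payoffs 5.3, 1.1 → best response None.
Brand 2 against (None, Blitz): payoffs 5.1, 1.3 → best response None.
Brand 2 against (Light, Heavy): payoffs 1.6, 0 → best response None.
Brand 2 against (Light, Blitz): payoffs 2.9, 4 → best response Light.
Brand 3 against (None, None): payoffs 1.2, 1.7 → best response Blitz.
Brand 3 against (None, Light): payoffs 3.2, 2.5 → best response Heavy.
Brand 3 against (Light, None): payoffs 4.4, 0.8 → best response Heavy.
Brand 3 against (Light, Light): payoffs 1.2, 3.5 → best response Blitz.
Mutual best responses: (None, None, Blitz); (Light, None, Heavy); (Light, Light, Blitz).

The pure Nash equilibria are (None, None, Blitz), (Light, None, Heavy), (Light, Light, Blitz).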